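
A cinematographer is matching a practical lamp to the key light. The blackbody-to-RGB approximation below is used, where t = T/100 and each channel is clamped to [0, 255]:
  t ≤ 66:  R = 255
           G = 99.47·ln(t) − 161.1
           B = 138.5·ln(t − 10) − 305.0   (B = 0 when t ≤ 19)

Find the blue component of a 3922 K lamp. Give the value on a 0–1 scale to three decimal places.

0.637

t = 3922/100 = 39.22; the t ≤ 66 branch applies.
B = 138.5·ln(39.22 − 10) − 305.0 = 138.5·ln 29.22 − 305.0 = 138.5·3.3749 − 305.0 = 162.417.
On a 0–1 scale: 162.417/255 = 0.6369 → 0.637.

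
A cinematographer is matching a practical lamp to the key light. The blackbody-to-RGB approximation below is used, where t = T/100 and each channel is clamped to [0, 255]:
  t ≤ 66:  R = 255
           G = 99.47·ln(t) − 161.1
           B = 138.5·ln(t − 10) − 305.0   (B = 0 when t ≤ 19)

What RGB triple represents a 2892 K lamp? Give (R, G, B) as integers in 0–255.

t = 2892/100 = 28.92; the t ≤ 66 branch applies.
R = 255 by definition for t ≤ 66.
G = 99.47·ln 28.92 − 161.1 = 99.47·3.3645 − 161.1 = 173.570.
B = 138.5·ln(28.92 − 10) − 305.0 = 138.5·ln 18.92 − 305.0 = 138.5·2.9402 − 305.0 = 102.220.
Rounded: (255, 174, 102).

(255, 174, 102)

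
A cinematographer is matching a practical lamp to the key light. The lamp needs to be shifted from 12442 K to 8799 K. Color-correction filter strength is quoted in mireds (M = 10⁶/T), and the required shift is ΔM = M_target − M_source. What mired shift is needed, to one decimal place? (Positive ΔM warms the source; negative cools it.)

M_source = 10⁶/12442 = 80.373; M_target = 10⁶/8799 = 113.649.
ΔM = 113.649 − 80.373 = 33.276 → +33.3 mireds, a warming shift.

+33.3 mireds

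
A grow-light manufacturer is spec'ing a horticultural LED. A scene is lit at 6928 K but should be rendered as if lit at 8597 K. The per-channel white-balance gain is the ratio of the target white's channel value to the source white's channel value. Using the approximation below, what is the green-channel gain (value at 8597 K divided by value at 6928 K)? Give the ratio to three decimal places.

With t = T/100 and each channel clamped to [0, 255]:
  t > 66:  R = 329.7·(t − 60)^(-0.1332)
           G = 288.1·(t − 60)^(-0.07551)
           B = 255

At 6928 K (t = 69.28):
  G = 288.1·(69.28 − 60)^(-0.07551) = 288.1·9.28^(-0.07551) = 288.1·0.84516 = 243.491.
At 8597 K (t = 85.97):
  G = 288.1·(85.97 − 60)^(-0.07551) = 288.1·25.97^(-0.07551) = 288.1·0.78198 = 225.287.
Gain = 225.287 / 243.491 = 0.9252 → 0.925.

0.925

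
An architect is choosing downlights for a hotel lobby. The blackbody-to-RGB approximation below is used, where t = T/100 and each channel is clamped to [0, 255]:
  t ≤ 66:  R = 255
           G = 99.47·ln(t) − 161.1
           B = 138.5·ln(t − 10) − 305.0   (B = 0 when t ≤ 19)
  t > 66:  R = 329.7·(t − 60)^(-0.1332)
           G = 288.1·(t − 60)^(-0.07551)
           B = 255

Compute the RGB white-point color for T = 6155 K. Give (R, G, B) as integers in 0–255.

(255, 249, 241)

t = 6155/100 = 61.55; the t ≤ 66 branch applies.
R = 255 by definition for t ≤ 66.
G = 99.47·ln 61.55 − 161.1 = 99.47·4.1198 − 161.1 = 248.701.
B = 138.5·ln(61.55 − 10) − 305.0 = 138.5·ln 51.55 − 305.0 = 138.5·3.9426 − 305.0 = 241.043.
Rounded: (255, 249, 241).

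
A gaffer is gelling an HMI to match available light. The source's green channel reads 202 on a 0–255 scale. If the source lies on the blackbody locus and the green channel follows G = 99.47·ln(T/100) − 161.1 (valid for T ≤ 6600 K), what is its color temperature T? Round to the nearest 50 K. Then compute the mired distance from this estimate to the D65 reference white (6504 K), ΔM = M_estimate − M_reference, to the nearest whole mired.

+106 mireds

ln t = (202 + 161.1) / 99.47 = 3.6503.
t = e^3.6503 = 38.488.
T = 100·t = 3849 K → 3850 K to the nearest 50 K.
M_estimate = 10⁶/3850 = 259.74; M_reference = 10⁶/6504 = 153.75.
ΔM = 259.74 − 153.75 = 105.99 → +106 mireds.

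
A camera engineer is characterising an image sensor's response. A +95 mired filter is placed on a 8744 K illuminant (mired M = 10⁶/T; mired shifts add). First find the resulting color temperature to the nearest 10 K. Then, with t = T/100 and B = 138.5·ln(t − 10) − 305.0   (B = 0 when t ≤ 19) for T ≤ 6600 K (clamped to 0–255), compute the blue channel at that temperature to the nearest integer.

198

M_in = 10⁶/8744 = 114.36; M_out = 114.36 + (+95) = 209.36.
T_out = 10⁶/209.36 = 4776.4 K → 4780 K; t = 47.8.
B = 138.5·ln(47.8 − 10) − 305.0 = 138.5·ln 37.8 − 305.0 = 138.5·3.6323 − 305.0 = 198.075.
Rounded: 198.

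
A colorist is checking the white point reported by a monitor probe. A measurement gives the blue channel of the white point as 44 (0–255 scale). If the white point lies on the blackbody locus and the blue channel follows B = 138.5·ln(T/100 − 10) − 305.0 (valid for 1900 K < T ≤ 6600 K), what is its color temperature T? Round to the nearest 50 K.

2250 K

ln(t − 10) = (44 + 305.0) / 138.5 = 2.5199.
t − 10 = e^2.5199 = 12.427, so t = 22.427.
T = 100·t = 2243 K → 2250 K to the nearest 50 K.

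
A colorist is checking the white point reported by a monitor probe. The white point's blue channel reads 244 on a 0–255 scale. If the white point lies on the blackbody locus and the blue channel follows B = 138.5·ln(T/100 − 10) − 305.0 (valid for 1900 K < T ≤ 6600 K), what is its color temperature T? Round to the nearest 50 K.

ln(t − 10) = (244 + 305.0) / 138.5 = 3.9639.
t − 10 = e^3.9639 = 52.662, so t = 62.662.
T = 100·t = 6266 K → 6250 K to the nearest 50 K.

6250 K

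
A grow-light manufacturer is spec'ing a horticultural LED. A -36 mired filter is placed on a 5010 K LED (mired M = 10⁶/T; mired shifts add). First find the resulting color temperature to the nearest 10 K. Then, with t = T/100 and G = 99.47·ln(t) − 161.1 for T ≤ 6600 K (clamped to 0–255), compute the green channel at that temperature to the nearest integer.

248

M_in = 10⁶/5010 = 199.60; M_out = 199.60 + (-36) = 163.60.
T_out = 10⁶/163.60 = 6112.4 K → 6110 K; t = 61.1.
G = 99.47·ln 61.1 − 161.1 = 99.47·4.1125 − 161.1 = 247.972.
Rounded: 248.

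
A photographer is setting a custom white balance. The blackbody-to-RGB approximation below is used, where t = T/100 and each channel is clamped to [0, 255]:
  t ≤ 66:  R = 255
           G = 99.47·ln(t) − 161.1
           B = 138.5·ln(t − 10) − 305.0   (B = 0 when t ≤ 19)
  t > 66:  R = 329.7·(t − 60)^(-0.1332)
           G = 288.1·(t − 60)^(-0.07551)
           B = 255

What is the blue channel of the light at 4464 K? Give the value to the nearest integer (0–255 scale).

t = 4464/100 = 44.64; the t ≤ 66 branch applies.
B = 138.5·ln(44.64 − 10) − 305.0 = 138.5·ln 34.64 − 305.0 = 138.5·3.5450 − 305.0 = 185.984.
Rounded: 186.

186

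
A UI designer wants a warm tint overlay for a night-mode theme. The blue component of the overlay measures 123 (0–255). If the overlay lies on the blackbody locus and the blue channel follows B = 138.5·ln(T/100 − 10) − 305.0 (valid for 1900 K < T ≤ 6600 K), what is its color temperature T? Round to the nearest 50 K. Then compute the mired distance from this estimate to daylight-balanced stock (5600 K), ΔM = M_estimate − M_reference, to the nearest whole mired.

+134 mireds

ln(t − 10) = (123 + 305.0) / 138.5 = 3.0903.
t − 10 = e^3.0903 = 21.983, so t = 31.983.
T = 100·t = 3198 K → 3200 K to the nearest 50 K.
M_estimate = 10⁶/3200 = 312.50; M_reference = 10⁶/5600 = 178.57.
ΔM = 312.50 − 178.57 = 133.93 → +134 mireds.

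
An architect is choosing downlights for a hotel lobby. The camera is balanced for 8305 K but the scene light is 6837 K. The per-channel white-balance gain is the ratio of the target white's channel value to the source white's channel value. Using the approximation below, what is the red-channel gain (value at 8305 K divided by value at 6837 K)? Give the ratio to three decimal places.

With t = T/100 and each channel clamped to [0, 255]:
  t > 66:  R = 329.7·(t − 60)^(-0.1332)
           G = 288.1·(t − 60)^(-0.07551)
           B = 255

At 6837 K (t = 68.37):
  R = 329.7·(68.37 − 60)^(-0.1332) = 329.7·8.37^(-0.1332) = 329.7·0.75352 = 248.435.
At 8305 K (t = 83.05):
  R = 329.7·(83.05 − 60)^(-0.1332) = 329.7·23.05^(-0.1332) = 329.7·0.65840 = 217.076.
Gain = 217.076 / 248.435 = 0.8738 → 0.874.

0.874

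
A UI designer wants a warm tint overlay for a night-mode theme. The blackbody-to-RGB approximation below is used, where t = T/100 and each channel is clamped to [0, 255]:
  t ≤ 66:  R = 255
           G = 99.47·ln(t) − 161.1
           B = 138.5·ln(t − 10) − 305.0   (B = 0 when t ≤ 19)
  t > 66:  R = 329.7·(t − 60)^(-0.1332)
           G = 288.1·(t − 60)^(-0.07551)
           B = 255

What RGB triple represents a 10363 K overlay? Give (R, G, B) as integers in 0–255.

(199, 217, 255)

t = 10363/100 = 103.63; the t > 66 branch applies.
R = 329.7·(103.63 − 60)^(-0.1332) = 329.7·43.63^(-0.1332) = 329.7·0.60476 = 199.388.
G = 288.1·(103.63 − 60)^(-0.07551) = 288.1·43.63^(-0.07551) = 288.1·0.75193 = 216.632.
B = 255 by definition for t > 66.
Rounded: (199, 217, 255).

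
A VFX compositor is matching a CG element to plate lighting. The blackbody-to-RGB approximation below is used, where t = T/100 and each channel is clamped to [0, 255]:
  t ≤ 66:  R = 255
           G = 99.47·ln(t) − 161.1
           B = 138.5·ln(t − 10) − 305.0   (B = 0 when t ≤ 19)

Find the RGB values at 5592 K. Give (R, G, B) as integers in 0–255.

t = 5592/100 = 55.92; the t ≤ 66 branch applies.
R = 255 by definition for t ≤ 66.
G = 99.47·ln 55.92 − 161.1 = 99.47·4.0239 − 161.1 = 239.160.
B = 138.5·ln(55.92 − 10) − 305.0 = 138.5·ln 45.92 − 305.0 = 138.5·3.8269 − 305.0 = 225.026.
Rounded: (255, 239, 225).

(255, 239, 225)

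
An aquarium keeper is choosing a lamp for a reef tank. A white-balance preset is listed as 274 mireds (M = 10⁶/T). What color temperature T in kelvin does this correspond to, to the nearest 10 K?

T = 10⁶ / 274 = 3649.64 K → 3650 K.

3650 K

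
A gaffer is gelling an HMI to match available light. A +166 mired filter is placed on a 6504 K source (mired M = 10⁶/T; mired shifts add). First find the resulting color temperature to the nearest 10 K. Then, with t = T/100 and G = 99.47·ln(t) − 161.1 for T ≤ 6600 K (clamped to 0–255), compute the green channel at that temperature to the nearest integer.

M_in = 10⁶/6504 = 153.75; M_out = 153.75 + (+166) = 319.75.
T_out = 10⁶/319.75 = 3127.4 K → 3130 K; t = 31.3.
G = 99.47·ln 31.3 − 161.1 = 99.47·3.4436 − 161.1 = 181.437.
Rounded: 181.

181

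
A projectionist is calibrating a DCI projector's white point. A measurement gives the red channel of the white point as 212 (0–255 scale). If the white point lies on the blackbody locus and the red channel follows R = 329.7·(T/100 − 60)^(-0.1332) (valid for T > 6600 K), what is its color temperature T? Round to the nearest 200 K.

8800 K

(t − 60)^(-0.1332) = 212/329.7 = 0.64301.
t − 60 = 0.64301^(1/-0.1332) = 0.64301^(-7.508) = 27.530, so t = 87.530.
T = 100·t = 8753 K → 8800 K to the nearest 200 K.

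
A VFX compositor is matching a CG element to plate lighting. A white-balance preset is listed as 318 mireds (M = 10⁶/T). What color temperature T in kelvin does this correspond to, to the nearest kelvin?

3145 K

T = 10⁶ / 318 = 3144.65 K → 3145 K.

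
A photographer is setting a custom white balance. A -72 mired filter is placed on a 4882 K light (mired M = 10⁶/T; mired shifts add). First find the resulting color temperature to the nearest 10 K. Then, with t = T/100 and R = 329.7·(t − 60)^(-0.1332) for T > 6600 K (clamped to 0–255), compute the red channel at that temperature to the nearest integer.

229

M_in = 10⁶/4882 = 204.83; M_out = 204.83 + (-72) = 132.83.
T_out = 10⁶/132.83 = 7528.2 K → 7530 K; t = 75.3.
R = 329.7·(75.3 − 60)^(-0.1332) = 329.7·15.3^(-0.1332) = 329.7·0.69534 = 229.255.
Rounded: 229.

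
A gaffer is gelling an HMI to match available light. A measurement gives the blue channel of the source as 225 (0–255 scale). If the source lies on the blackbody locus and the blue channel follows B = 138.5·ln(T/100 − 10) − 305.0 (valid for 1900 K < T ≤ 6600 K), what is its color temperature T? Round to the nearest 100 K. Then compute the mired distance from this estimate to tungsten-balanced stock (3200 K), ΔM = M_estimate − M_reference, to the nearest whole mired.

ln(t − 10) = (225 + 305.0) / 138.5 = 3.8267.
t − 10 = e^3.8267 = 45.911, so t = 55.911.
T = 100·t = 5591 K → 5600 K to the nearest 100 K.
M_estimate = 10⁶/5600 = 178.57; M_reference = 10⁶/3200 = 312.50.
ΔM = 178.57 − 312.50 = -133.93 → -134 mireds.

-134 mireds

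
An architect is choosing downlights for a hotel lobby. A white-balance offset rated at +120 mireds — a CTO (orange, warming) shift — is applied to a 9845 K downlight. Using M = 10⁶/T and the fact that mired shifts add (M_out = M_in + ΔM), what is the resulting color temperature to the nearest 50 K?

4500 K

M_in = 10⁶/9845 = 101.57 mireds.
M_out = 101.57 + (+120) = 221.57 mireds.
T_out = 10⁶/221.57 = 4513.2 K → 4500 K.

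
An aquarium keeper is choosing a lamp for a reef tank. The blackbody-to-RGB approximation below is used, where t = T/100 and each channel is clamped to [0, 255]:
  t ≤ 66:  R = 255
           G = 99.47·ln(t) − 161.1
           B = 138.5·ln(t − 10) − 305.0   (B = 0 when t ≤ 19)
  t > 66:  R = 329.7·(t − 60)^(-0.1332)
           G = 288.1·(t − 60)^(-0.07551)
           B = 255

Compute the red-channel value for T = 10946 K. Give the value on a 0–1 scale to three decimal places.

t = 10946/100 = 109.46; the t > 66 branch applies.
R = 329.7·(109.46 − 60)^(-0.1332) = 329.7·49.46^(-0.1332) = 329.7·0.59474 = 196.085.
On a 0–1 scale: 196.085/255 = 0.7690 → 0.769.

0.769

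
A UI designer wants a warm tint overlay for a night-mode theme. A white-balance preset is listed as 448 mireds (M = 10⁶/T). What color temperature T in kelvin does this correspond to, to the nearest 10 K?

T = 10⁶ / 448 = 2232.14 K → 2230 K.

2230 K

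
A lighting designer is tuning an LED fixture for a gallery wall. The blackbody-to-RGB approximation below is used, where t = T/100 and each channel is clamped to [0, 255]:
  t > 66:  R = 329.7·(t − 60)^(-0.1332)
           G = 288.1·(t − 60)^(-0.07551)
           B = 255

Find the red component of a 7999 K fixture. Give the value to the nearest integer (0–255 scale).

t = 7999/100 = 79.99; the t > 66 branch applies.
R = 329.7·(79.99 − 60)^(-0.1332) = 329.7·19.99^(-0.1332) = 329.7·0.67101 = 221.233.
Rounded: 221.

221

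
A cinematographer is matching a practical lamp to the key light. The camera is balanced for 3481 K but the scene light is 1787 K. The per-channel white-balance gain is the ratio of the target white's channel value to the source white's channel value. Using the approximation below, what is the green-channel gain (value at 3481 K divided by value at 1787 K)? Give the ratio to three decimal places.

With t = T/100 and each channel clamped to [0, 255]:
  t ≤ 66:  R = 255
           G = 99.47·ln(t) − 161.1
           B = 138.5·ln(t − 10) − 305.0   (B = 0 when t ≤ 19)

At 1787 K (t = 17.87):
  G = 99.47·ln 17.87 − 161.1 = 99.47·2.8831 − 161.1 = 125.684.
At 3481 K (t = 34.81):
  G = 99.47·ln 34.81 − 161.1 = 99.47·3.5499 − 161.1 = 192.009.
Gain = 192.009 / 125.684 = 1.5277 → 1.528.

1.528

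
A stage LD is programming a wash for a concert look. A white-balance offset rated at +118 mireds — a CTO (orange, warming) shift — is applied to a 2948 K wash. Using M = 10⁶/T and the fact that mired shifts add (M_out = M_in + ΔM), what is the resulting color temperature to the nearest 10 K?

M_in = 10⁶/2948 = 339.21 mireds.
M_out = 339.21 + (+118) = 457.21 mireds.
T_out = 10⁶/457.21 = 2187.2 K → 2190 K.

2190 K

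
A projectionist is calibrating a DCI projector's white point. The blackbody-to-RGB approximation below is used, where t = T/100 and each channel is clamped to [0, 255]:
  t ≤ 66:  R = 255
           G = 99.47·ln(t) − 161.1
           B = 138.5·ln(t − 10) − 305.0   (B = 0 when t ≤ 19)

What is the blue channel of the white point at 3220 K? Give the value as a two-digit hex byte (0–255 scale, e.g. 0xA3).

t = 3220/100 = 32.2; the t ≤ 66 branch applies.
B = 138.5·ln(32.2 − 10) − 305.0 = 138.5·ln 22.2 − 305.0 = 138.5·3.1001 − 305.0 = 124.363.
Rounded: 124; in hex, 0x7C.

0x7C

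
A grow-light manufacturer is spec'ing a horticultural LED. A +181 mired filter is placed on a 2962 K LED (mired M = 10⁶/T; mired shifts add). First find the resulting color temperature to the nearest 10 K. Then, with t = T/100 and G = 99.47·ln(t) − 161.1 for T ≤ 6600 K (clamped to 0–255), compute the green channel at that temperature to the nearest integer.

M_in = 10⁶/2962 = 337.61; M_out = 337.61 + (+181) = 518.61.
T_out = 10⁶/518.61 = 1928.2 K → 1930 K; t = 19.3.
G = 99.47·ln 19.3 − 161.1 = 99.47·2.9601 − 161.1 = 133.342.
Rounded: 133.

133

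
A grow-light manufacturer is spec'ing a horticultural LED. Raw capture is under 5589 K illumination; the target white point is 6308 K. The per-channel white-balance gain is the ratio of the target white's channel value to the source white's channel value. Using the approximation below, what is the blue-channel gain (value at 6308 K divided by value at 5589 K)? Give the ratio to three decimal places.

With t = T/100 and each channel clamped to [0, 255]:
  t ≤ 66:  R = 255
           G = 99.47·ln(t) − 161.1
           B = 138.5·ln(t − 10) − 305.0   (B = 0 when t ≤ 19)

1.090

At 5589 K (t = 55.89):
  B = 138.5·ln(55.89 − 10) − 305.0 = 138.5·ln 45.89 − 305.0 = 138.5·3.8262 − 305.0 = 224.935.
At 6308 K (t = 63.08):
  B = 138.5·ln(63.08 − 10) − 305.0 = 138.5·ln 53.08 − 305.0 = 138.5·3.9718 − 305.0 = 245.094.
Gain = 245.094 / 224.935 = 1.0896 → 1.090.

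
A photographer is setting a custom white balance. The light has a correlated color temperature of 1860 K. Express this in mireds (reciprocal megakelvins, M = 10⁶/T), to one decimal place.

M = 10⁶ / 1860 = 537.634 → 537.6 mireds.

537.6 mireds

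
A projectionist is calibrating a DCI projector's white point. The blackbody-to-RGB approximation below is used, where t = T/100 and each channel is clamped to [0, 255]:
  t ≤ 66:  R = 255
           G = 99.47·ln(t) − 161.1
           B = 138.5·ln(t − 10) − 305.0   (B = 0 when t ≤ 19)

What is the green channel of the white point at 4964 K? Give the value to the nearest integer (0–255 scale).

t = 4964/100 = 49.64; the t ≤ 66 branch applies.
G = 99.47·ln 49.64 − 161.1 = 99.47·3.9048 − 161.1 = 227.310.
Rounded: 227.

227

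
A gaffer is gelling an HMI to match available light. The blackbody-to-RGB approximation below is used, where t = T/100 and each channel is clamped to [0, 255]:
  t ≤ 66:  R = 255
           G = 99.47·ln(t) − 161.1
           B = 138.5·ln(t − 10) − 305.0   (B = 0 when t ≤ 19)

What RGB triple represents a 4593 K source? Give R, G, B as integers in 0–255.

R=255, G=220, B=191

t = 4593/100 = 45.93; the t ≤ 66 branch applies.
R = 255 by definition for t ≤ 66.
G = 99.47·ln 45.93 − 161.1 = 99.47·3.8271 − 161.1 = 219.583.
B = 138.5·ln(45.93 − 10) − 305.0 = 138.5·ln 35.93 − 305.0 = 138.5·3.5816 − 305.0 = 191.048.
Rounded: (255, 220, 191).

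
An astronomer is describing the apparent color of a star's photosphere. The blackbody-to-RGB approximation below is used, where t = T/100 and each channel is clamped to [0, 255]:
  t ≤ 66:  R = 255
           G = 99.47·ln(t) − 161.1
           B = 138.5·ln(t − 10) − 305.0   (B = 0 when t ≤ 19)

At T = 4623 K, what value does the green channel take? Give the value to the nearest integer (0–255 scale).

220

t = 4623/100 = 46.23; the t ≤ 66 branch applies.
G = 99.47·ln 46.23 − 161.1 = 99.47·3.8336 − 161.1 = 220.231.
Rounded: 220.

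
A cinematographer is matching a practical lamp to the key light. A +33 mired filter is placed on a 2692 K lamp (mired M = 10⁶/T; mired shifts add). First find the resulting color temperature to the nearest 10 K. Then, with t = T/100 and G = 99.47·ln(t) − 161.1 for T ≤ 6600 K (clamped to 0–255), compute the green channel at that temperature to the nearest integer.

158

M_in = 10⁶/2692 = 371.47; M_out = 371.47 + (+33) = 404.47.
T_out = 10⁶/404.47 = 2472.4 K → 2470 K; t = 24.7.
G = 99.47·ln 24.7 − 161.1 = 99.47·3.2068 − 161.1 = 157.881.
Rounded: 158.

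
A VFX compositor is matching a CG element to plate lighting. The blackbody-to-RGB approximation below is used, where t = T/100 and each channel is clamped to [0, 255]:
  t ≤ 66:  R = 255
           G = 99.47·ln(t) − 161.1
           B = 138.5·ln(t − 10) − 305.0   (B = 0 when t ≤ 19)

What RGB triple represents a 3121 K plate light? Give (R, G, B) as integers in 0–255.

(255, 181, 118)

t = 3121/100 = 31.21; the t ≤ 66 branch applies.
R = 255 by definition for t ≤ 66.
G = 99.47·ln 31.21 − 161.1 = 99.47·3.4407 − 161.1 = 181.150.
B = 138.5·ln(31.21 − 10) − 305.0 = 138.5·ln 21.21 − 305.0 = 138.5·3.0545 − 305.0 = 118.044.
Rounded: (255, 181, 118).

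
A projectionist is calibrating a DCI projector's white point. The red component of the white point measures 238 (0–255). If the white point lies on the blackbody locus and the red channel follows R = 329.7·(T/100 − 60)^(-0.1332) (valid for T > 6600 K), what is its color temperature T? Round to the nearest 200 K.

(t − 60)^(-0.1332) = 238/329.7 = 0.72187.
t − 60 = 0.72187^(1/-0.1332) = 0.72187^(-7.508) = 11.551, so t = 71.551.
T = 100·t = 7155 K → 7200 K to the nearest 200 K.

7200 K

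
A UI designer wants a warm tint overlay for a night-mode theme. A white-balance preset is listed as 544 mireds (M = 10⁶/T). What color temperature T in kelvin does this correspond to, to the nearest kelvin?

T = 10⁶ / 544 = 1838.24 K → 1838 K.

1838 K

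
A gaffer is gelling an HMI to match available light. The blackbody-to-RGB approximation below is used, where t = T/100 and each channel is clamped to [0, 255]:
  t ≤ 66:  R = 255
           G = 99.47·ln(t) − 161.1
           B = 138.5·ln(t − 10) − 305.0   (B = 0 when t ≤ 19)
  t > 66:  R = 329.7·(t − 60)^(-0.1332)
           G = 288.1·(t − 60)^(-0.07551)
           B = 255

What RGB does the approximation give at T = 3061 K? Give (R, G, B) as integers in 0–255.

t = 3061/100 = 30.61; the t ≤ 66 branch applies.
R = 255 by definition for t ≤ 66.
G = 99.47·ln 30.61 − 161.1 = 99.47·3.4213 − 161.1 = 179.219.
B = 138.5·ln(30.61 − 10) − 305.0 = 138.5·ln 20.61 − 305.0 = 138.5·3.0258 − 305.0 = 114.070.
Rounded: (255, 179, 114).

(255, 179, 114)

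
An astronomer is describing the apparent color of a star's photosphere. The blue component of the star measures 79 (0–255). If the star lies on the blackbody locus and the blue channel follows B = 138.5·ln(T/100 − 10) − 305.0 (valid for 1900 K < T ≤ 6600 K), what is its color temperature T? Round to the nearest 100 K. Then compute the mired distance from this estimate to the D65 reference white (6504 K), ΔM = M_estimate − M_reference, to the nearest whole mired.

ln(t − 10) = (79 + 305.0) / 138.5 = 2.7726.
t − 10 = e^2.7726 = 16.000, so t = 26.000.
T = 100·t = 2600 K → 2600 K to the nearest 100 K.
M_estimate = 10⁶/2600 = 384.62; M_reference = 10⁶/6504 = 153.75.
ΔM = 384.62 − 153.75 = 230.86 → +231 mireds.

+231 mireds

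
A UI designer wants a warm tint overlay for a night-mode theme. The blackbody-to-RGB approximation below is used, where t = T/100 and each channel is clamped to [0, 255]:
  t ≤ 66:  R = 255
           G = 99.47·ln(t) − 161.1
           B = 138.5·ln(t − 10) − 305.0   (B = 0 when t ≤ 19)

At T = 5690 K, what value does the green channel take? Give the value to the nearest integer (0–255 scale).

241

t = 5690/100 = 56.9; the t ≤ 66 branch applies.
G = 99.47·ln 56.9 − 161.1 = 99.47·4.0413 − 161.1 = 240.888.
Rounded: 241.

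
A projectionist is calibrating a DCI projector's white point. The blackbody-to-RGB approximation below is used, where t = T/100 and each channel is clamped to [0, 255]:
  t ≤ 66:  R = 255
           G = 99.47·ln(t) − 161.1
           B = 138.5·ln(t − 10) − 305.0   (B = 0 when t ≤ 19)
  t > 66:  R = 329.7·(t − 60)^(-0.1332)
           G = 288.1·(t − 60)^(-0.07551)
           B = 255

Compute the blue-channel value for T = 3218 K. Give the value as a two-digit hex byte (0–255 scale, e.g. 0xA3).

0x7C

t = 3218/100 = 32.18; the t ≤ 66 branch applies.
B = 138.5·ln(32.18 − 10) − 305.0 = 138.5·ln 22.18 − 305.0 = 138.5·3.0992 − 305.0 = 124.238.
Rounded: 124; in hex, 0x7C.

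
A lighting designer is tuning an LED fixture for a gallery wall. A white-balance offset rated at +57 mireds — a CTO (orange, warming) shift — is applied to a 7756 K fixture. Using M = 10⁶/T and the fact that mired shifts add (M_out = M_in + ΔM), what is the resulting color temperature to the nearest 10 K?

5380 K

M_in = 10⁶/7756 = 128.93 mireds.
M_out = 128.93 + (+57) = 185.93 mireds.
T_out = 10⁶/185.93 = 5378.3 K → 5380 K.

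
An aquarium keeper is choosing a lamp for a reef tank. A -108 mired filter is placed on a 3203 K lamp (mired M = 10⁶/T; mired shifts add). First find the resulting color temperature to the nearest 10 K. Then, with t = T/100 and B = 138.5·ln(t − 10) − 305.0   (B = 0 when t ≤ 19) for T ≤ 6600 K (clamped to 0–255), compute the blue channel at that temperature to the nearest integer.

M_in = 10⁶/3203 = 312.21; M_out = 312.21 + (-108) = 204.21.
T_out = 10⁶/204.21 = 4897.0 K → 4900 K; t = 49.
B = 138.5·ln(49 − 10) − 305.0 = 138.5·ln 39 − 305.0 = 138.5·3.6636 − 305.0 = 202.403.
Rounded: 202.

202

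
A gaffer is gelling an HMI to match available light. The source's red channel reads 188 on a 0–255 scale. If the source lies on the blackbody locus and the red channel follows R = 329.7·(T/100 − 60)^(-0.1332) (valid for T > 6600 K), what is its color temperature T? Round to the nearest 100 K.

12800 K

(t − 60)^(-0.1332) = 188/329.7 = 0.57022.
t − 60 = 0.57022^(1/-0.1332) = 0.57022^(-7.508) = 67.848, so t = 127.848.
T = 100·t = 12785 K → 12800 K to the nearest 100 K.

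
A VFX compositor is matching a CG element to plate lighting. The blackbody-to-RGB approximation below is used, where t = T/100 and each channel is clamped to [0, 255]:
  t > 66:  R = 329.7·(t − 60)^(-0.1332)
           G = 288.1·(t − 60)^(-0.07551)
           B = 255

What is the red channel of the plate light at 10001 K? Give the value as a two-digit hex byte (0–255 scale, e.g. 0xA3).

0xCA

t = 10001/100 = 100.01; the t > 66 branch applies.
R = 329.7·(100.01 − 60)^(-0.1332) = 329.7·40.01^(-0.1332) = 329.7·0.61177 = 201.702.
Rounded: 202; in hex, 0xCA.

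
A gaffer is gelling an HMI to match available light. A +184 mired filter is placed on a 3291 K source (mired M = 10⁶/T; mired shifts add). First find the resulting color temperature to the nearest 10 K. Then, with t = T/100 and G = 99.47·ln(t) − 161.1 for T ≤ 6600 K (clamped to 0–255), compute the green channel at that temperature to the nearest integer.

139

M_in = 10⁶/3291 = 303.86; M_out = 303.86 + (+184) = 487.86.
T_out = 10⁶/487.86 = 2049.8 K → 2050 K; t = 20.5.
G = 99.47·ln 20.5 − 161.1 = 99.47·3.0204 − 161.1 = 139.342.
Rounded: 139.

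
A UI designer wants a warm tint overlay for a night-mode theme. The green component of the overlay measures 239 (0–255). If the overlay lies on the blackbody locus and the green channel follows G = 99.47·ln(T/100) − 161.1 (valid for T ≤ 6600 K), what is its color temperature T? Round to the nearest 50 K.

ln t = (239 + 161.1) / 99.47 = 4.0223.
t = e^4.0223 = 55.830.
T = 100·t = 5583 K → 5600 K to the nearest 50 K.

5600 K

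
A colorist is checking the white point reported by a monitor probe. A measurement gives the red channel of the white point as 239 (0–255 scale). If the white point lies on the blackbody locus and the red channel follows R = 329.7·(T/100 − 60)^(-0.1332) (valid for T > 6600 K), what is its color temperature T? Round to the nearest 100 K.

(t − 60)^(-0.1332) = 239/329.7 = 0.72490.
t − 60 = 0.72490^(1/-0.1332) = 0.72490^(-7.508) = 11.193, so t = 71.193.
T = 100·t = 7119 K → 7100 K to the nearest 100 K.

7100 K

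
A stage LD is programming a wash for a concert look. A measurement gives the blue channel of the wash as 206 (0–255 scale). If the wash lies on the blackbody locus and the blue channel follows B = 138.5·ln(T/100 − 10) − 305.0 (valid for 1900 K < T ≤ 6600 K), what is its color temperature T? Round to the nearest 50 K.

5000 K

ln(t − 10) = (206 + 305.0) / 138.5 = 3.6895.
t − 10 = e^3.6895 = 40.026, so t = 50.026.
T = 100·t = 5003 K → 5000 K to the nearest 50 K.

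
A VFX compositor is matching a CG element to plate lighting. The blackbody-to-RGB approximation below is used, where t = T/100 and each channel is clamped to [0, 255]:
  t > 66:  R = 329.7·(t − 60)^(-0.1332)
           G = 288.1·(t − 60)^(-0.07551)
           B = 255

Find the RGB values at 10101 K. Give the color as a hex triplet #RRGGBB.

#C9DAFF

t = 10101/100 = 101.01; the t > 66 branch applies.
R = 329.7·(101.01 − 60)^(-0.1332) = 329.7·41.01^(-0.1332) = 329.7·0.60977 = 201.040.
G = 288.1·(101.01 − 60)^(-0.07551) = 288.1·41.01^(-0.07551) = 288.1·0.75546 = 217.648.
B = 255 by definition for t > 66.
Rounded: (201, 218, 255).
In hex: #C9DAFF.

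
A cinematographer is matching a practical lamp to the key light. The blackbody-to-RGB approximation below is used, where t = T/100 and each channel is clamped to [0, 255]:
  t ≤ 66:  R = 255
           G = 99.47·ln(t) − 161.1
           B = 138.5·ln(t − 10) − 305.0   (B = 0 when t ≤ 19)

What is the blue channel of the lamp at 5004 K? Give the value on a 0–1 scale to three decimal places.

0.808

t = 5004/100 = 50.04; the t ≤ 66 branch applies.
B = 138.5·ln(50.04 − 10) − 305.0 = 138.5·ln 40.04 − 305.0 = 138.5·3.6899 − 305.0 = 206.048.
On a 0–1 scale: 206.048/255 = 0.8080 → 0.808.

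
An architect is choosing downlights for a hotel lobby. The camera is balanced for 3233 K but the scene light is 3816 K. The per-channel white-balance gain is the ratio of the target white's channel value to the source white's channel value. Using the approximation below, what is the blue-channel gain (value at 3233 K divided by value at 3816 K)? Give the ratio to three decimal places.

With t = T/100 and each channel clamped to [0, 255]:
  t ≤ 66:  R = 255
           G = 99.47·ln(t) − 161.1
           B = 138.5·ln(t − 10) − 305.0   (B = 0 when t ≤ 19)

At 3816 K (t = 38.16):
  B = 138.5·ln(38.16 − 10) − 305.0 = 138.5·ln 28.16 − 305.0 = 138.5·3.3379 − 305.0 = 157.300.
At 3233 K (t = 32.33):
  B = 138.5·ln(32.33 − 10) − 305.0 = 138.5·ln 22.33 − 305.0 = 138.5·3.1059 − 305.0 = 125.171.
Gain = 125.171 / 157.300 = 0.7958 → 0.796.

0.796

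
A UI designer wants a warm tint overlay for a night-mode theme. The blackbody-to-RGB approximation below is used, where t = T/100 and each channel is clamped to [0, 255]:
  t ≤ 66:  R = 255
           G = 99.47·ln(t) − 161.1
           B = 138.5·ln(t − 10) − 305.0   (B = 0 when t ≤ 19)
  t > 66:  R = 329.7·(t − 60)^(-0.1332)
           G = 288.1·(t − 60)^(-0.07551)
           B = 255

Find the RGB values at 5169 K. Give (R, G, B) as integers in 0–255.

t = 5169/100 = 51.69; the t ≤ 66 branch applies.
R = 255 by definition for t ≤ 66.
G = 99.47·ln 51.69 − 161.1 = 99.47·3.9453 − 161.1 = 231.335.
B = 138.5·ln(51.69 − 10) − 305.0 = 138.5·ln 41.69 − 305.0 = 138.5·3.7303 − 305.0 = 211.641.
Rounded: (255, 231, 212).

(255, 231, 212)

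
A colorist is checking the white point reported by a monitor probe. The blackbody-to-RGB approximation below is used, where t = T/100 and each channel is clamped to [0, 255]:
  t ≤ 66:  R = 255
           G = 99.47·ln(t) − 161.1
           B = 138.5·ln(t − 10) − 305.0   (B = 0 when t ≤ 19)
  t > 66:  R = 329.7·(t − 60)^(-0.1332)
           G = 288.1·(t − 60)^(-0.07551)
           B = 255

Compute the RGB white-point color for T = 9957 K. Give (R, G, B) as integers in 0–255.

(202, 218, 255)

t = 9957/100 = 99.57; the t > 66 branch applies.
R = 329.7·(99.57 − 60)^(-0.1332) = 329.7·39.57^(-0.1332) = 329.7·0.61268 = 201.999.
G = 288.1·(99.57 − 60)^(-0.07551) = 288.1·39.57^(-0.07551) = 288.1·0.75750 = 218.236.
B = 255 by definition for t > 66.
Rounded: (202, 218, 255).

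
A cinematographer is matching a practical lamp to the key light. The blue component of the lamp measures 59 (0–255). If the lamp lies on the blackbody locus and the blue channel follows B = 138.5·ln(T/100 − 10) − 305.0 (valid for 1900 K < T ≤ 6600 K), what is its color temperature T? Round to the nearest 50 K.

ln(t − 10) = (59 + 305.0) / 138.5 = 2.6282.
t − 10 = e^2.6282 = 13.848, so t = 23.848.
T = 100·t = 2385 K → 2400 K to the nearest 50 K.

2400 K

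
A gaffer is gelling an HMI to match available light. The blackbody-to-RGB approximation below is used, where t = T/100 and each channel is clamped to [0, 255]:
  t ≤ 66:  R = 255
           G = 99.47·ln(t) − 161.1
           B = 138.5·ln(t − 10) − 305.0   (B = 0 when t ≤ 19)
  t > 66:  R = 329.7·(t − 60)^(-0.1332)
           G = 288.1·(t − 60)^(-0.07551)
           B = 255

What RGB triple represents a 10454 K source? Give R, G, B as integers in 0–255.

t = 10454/100 = 104.54; the t > 66 branch applies.
R = 329.7·(104.54 − 60)^(-0.1332) = 329.7·44.54^(-0.1332) = 329.7·0.60310 = 198.841.
G = 288.1·(104.54 − 60)^(-0.07551) = 288.1·44.54^(-0.07551) = 288.1·0.75076 = 216.295.
B = 255 by definition for t > 66.
Rounded: (199, 216, 255).

R=199, G=216, B=255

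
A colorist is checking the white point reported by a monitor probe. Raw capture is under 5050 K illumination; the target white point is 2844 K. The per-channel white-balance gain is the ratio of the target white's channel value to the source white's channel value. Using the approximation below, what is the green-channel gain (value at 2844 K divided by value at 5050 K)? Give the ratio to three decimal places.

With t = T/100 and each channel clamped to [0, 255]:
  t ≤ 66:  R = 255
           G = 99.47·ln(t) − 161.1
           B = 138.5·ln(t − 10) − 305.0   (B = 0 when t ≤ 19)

At 5050 K (t = 50.5):
  G = 99.47·ln 50.5 − 161.1 = 99.47·3.9220 − 161.1 = 229.019.
At 2844 K (t = 28.44):
  G = 99.47·ln 28.44 − 161.1 = 99.47·3.3478 − 161.1 = 171.905.
Gain = 171.905 / 229.019 = 0.7506 → 0.751.

0.751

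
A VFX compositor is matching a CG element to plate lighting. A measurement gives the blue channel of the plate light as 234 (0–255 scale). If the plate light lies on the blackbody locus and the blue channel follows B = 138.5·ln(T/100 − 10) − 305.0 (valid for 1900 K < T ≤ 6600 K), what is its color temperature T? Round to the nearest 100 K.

5900 K

ln(t − 10) = (234 + 305.0) / 138.5 = 3.8917.
t − 10 = e^3.8917 = 48.994, so t = 58.994.
T = 100·t = 5899 K → 5900 K to the nearest 100 K.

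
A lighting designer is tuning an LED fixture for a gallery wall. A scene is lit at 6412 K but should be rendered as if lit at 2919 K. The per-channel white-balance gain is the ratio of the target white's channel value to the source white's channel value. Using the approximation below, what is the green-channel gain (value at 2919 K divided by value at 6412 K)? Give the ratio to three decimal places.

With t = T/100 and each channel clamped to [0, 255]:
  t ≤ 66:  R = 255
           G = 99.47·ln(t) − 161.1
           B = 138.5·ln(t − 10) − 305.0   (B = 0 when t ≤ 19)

At 6412 K (t = 64.12):
  G = 99.47·ln 64.12 − 161.1 = 99.47·4.1608 − 161.1 = 252.770.
At 2919 K (t = 29.19):
  G = 99.47·ln 29.19 − 161.1 = 99.47·3.3738 − 161.1 = 174.494.
Gain = 174.494 / 252.770 = 0.6903 → 0.690.

0.690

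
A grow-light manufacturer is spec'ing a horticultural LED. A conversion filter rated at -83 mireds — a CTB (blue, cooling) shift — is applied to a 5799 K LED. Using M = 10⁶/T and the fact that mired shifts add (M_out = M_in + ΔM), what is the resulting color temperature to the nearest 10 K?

M_in = 10⁶/5799 = 172.44 mireds.
M_out = 172.44 + (-83) = 89.44 mireds.
T_out = 10⁶/89.44 = 11180.2 K → 11180 K.

11180 K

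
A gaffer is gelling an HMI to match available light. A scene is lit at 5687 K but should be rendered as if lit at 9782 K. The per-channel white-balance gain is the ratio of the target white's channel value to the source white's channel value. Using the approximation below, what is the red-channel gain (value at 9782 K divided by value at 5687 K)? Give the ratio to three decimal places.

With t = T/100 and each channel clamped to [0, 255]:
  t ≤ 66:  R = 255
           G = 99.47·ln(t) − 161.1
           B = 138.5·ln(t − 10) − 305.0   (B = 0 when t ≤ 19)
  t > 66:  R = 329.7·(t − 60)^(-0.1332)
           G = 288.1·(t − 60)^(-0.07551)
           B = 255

At 5687 K (t = 56.87):
  R = 255 by definition for t ≤ 66.
At 9782 K (t = 97.82):
  R = 329.7·(97.82 − 60)^(-0.1332) = 329.7·37.82^(-0.1332) = 329.7·0.61638 = 203.220.
Gain = 203.220 / 255.000 = 0.7969 → 0.797.

0.797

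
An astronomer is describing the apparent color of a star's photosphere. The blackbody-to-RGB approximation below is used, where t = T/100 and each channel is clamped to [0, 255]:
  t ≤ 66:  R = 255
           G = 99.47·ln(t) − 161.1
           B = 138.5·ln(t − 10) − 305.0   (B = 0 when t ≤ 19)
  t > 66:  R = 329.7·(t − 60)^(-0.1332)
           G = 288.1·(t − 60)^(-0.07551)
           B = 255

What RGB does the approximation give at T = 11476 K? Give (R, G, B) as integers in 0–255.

(193, 213, 255)

t = 11476/100 = 114.76; the t > 66 branch applies.
R = 329.7·(114.76 − 60)^(-0.1332) = 329.7·54.76^(-0.1332) = 329.7·0.58673 = 193.444.
G = 288.1·(114.76 − 60)^(-0.07551) = 288.1·54.76^(-0.07551) = 288.1·0.73914 = 212.947.
B = 255 by definition for t > 66.
Rounded: (193, 213, 255).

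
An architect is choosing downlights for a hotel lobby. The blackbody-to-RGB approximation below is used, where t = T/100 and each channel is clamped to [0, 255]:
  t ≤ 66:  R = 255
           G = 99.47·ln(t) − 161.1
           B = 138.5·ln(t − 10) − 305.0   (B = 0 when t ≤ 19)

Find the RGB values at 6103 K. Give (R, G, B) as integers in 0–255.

(255, 248, 240)

t = 6103/100 = 61.03; the t ≤ 66 branch applies.
R = 255 by definition for t ≤ 66.
G = 99.47·ln 61.03 − 161.1 = 99.47·4.1114 − 161.1 = 247.858.
B = 138.5·ln(61.03 − 10) − 305.0 = 138.5·ln 51.03 − 305.0 = 138.5·3.9324 − 305.0 = 239.639.
Rounded: (255, 248, 240).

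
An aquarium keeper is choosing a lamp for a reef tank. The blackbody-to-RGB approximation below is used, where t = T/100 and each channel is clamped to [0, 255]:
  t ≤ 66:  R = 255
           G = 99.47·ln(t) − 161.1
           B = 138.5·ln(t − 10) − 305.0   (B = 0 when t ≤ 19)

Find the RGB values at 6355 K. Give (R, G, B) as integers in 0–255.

t = 6355/100 = 63.55; the t ≤ 66 branch applies.
R = 255 by definition for t ≤ 66.
G = 99.47·ln 63.55 − 161.1 = 99.47·4.1518 − 161.1 = 251.882.
B = 138.5·ln(63.55 − 10) − 305.0 = 138.5·ln 53.55 − 305.0 = 138.5·3.9806 − 305.0 = 246.315.
Rounded: (255, 252, 246).

(255, 252, 246)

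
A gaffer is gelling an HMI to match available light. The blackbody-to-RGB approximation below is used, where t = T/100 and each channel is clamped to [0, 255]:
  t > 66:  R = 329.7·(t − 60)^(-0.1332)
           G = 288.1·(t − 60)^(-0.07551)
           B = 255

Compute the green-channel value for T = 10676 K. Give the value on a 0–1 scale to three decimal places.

0.845

t = 10676/100 = 106.76; the t > 66 branch applies.
G = 288.1·(106.76 − 60)^(-0.07551) = 288.1·46.76^(-0.07551) = 288.1·0.74801 = 215.502.
On a 0–1 scale: 215.502/255 = 0.8451 → 0.845.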